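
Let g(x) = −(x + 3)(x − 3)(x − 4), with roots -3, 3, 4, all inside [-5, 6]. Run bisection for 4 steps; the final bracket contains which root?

m = 0.5, g(m) = -30.625 (−); new bracket [-5, 0.5]
m = -2.25, g(m) = -24.609375 (−); new bracket [-5, -2.25]
m = -3.625, g(m) = 31.572266 (+); new bracket [-3.625, -2.25]
m = -2.9375, g(m) = -2.5745 (−); new bracket [-3.625, -2.9375]

-3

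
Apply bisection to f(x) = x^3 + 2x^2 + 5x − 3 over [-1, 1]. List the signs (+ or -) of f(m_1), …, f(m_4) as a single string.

midpoint 0: f = -3 < 0 → [0, 1]
midpoint 0.5: f = 0.125 > 0 → [0, 0.5]
midpoint 0.25: f = -1.609375 < 0 → [0.25, 0.5]
midpoint 0.375: f = -0.791 < 0 → [0.375, 0.5]

-+--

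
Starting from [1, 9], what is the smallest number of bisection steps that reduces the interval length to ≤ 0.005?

11

Width after n steps is 8/2^n. Need 2^n ≥ 8/0.005 = 1600.
2^10 = 1024 < 1600 ≤ 2^11 = 2048, so n = 11.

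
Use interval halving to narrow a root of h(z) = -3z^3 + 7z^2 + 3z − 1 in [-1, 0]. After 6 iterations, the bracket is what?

h(-0.5) = -0.375 < 0, so the root lies in [-1, -0.5]
h(-0.75) = 1.953125 > 0, so the root lies in [-0.75, -0.5]
h(-0.625) = 0.591797 > 0, so the root lies in [-0.625, -0.5]
h(-0.5625) = 0.0613 > 0, so the root lies in [-0.5625, -0.5]
h(-0.53125) = -0.1684 < 0, so the root lies in [-0.5625, -0.53125]
h(-0.546875) = -0.0565 < 0, so the root lies in [-0.5625, -0.546875]

[-0.5625, -0.546875]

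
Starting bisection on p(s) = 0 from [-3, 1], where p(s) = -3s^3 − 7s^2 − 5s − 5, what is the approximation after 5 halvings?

s = -1 gives p = -4, negative; keep [-3, -1]
s = -2 gives p = 1, positive; keep [-2, -1]
s = -1.5 gives p = -3.125, negative; keep [-2, -1.5]
s = -1.75 gives p = -1.6094, negative; keep [-2, -1.75]
s = -1.875 gives p = -0.459, negative; keep [-2, -1.875]

-1.875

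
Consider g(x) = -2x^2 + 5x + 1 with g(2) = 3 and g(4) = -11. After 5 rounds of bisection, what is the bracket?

midpoint 3: g = -2 < 0 → [2, 3]
midpoint 2.5: g = 1 > 0 → [2.5, 3]
midpoint 2.75: g = -0.375 < 0 → [2.5, 2.75]
midpoint 2.625: g = 0.3438 > 0 → [2.625, 2.75]
midpoint 2.6875: g = -0.0078 < 0 → [2.625, 2.6875]

[2.625, 2.6875]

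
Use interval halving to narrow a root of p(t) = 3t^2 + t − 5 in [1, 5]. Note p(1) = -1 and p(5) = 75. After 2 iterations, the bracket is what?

m = 3, p(m) = 25 (+); new bracket [1, 3]
m = 2, p(m) = 9 (+); new bracket [1, 2]

[1, 2]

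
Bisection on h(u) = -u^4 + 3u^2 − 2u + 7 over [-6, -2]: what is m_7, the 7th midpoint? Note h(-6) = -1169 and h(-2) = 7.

m = -4, h(m) = -193 (−); new bracket [-4, -2]
m = -3, h(m) = -41 (−); new bracket [-3, -2]
m = -2.5, h(m) = -8.3125 (−); new bracket [-2.5, -2]
m = -2.25, h(m) = 1.0586 (+); new bracket [-2.5, -2.25]
m = -2.375, h(m) = -3.1448 (−); new bracket [-2.375, -2.25]
m = -2.3125, h(m) = -0.9295 (−); new bracket [-2.3125, -2.25]
m = -2.28125, h(m) = 0.0921 (+); new bracket [-2.3125, -2.28125]

-2.28125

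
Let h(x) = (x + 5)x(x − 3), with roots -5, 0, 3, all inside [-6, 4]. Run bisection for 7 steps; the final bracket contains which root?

midpoint -1: h = 16 > 0 → [-6, -1]
midpoint -3.5: h = 34.125 > 0 → [-6, -3.5]
midpoint -4.75: h = 9.203125 > 0 → [-6, -4.75]
midpoint -5.375: h = -16.8809 < 0 → [-5.375, -4.75]
midpoint -5.0625: h = -2.551 < 0 → [-5.0625, -4.75]
midpoint -4.90625: h = 3.6366 > 0 → [-5.0625, -4.90625]
midpoint -4.984375: h = 0.6218 > 0 → [-5.0625, -4.984375]

-5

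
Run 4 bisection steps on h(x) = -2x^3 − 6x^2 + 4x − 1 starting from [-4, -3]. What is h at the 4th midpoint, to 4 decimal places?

-0.9722

x = -3.5 gives h = -2.75, negative; keep [-4, -3.5]
x = -3.75 gives h = 5.09375, positive; keep [-3.75, -3.5]
x = -3.625 gives h = 0.925781, positive; keep [-3.625, -3.5]
x = -3.5625 gives h = -0.9722, negative; keep [-3.625, -3.5625]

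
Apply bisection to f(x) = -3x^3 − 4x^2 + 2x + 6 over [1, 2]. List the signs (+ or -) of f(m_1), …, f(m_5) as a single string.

x = 1.5 gives f = -10.125, negative; keep [1, 1.5]
x = 1.25 gives f = -3.609375, negative; keep [1, 1.25]
x = 1.125 gives f = -1.083984, negative; keep [1, 1.125]
x = 1.0625 gives f = 0.011, positive; keep [1.0625, 1.125]
x = 1.09375 gives f = -0.523, negative; keep [1.0625, 1.09375]

---+-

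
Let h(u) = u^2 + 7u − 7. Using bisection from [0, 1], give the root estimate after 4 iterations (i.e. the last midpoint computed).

0.9375

u = 0.5 gives h = -3.25, negative; keep [0.5, 1]
u = 0.75 gives h = -1.1875, negative; keep [0.75, 1]
u = 0.875 gives h = -0.109375, negative; keep [0.875, 1]
u = 0.9375 gives h = 0.4414, positive; keep [0.875, 0.9375]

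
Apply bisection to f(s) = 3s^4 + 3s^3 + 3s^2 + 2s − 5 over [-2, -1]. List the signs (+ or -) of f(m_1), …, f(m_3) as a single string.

+-+

f(-1.5) = 3.8125 > 0, so the root lies in [-1.5, -1]
f(-1.25) = -1.347656 < 0, so the root lies in [-1.5, -1.25]
f(-1.375) = 0.846436 > 0, so the root lies in [-1.375, -1.25]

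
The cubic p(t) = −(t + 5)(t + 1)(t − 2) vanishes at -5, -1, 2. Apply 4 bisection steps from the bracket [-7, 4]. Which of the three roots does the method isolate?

-5

t = -1.5 gives p = -6.125, negative; keep [-7, -1.5]
t = -4.25 gives p = -15.234375, negative; keep [-7, -4.25]
t = -5.625 gives p = 22.041016, positive; keep [-5.625, -4.25]
t = -4.9375 gives p = -1.7073, negative; keep [-5.625, -4.9375]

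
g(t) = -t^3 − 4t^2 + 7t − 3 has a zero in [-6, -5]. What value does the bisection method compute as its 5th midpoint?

-5.40625

midpoint -5.5: g = 3.875 > 0 → [-5.5, -5]
midpoint -5.25: g = -5.296875 < 0 → [-5.5, -5.25]
midpoint -5.375: g = -0.900391 < 0 → [-5.5, -5.375]
midpoint -5.4375: g = 1.4392 > 0 → [-5.4375, -5.375]
midpoint -5.40625: g = 0.2575 > 0 → [-5.40625, -5.375]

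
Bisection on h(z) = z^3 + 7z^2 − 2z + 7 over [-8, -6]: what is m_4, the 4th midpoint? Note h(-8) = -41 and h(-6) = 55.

h(-7) = 21 > 0, so the root lies in [-8, -7]
h(-7.5) = -6.125 < 0, so the root lies in [-7.5, -7]
h(-7.25) = 8.359375 > 0, so the root lies in [-7.5, -7.25]
h(-7.375) = 1.3535 > 0, so the root lies in [-7.5, -7.375]

-7.375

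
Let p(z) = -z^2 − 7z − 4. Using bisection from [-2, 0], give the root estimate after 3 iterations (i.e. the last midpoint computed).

m = -1, p(m) = 2 (+); new bracket [-1, 0]
m = -0.5, p(m) = -0.75 (−); new bracket [-1, -0.5]
m = -0.75, p(m) = 0.6875 (+); new bracket [-0.75, -0.5]

-0.75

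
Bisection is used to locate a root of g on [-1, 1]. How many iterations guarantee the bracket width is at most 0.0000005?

22

Width after n steps is 2/2^n. Need 2^n ≥ 2/0.0000005 = 4000000.
2^21 = 2097152 < 4000000 ≤ 2^22 = 4194304, so n = 22.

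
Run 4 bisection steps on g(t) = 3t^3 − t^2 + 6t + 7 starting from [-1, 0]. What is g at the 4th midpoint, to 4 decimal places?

t = -0.5 gives g = 3.375, positive; keep [-1, -0.5]
t = -0.75 gives g = 0.671875, positive; keep [-1, -0.75]
t = -0.875 gives g = -1.025391, negative; keep [-0.875, -0.75]
t = -0.8125 gives g = -0.1443, negative; keep [-0.8125, -0.75]

-0.1443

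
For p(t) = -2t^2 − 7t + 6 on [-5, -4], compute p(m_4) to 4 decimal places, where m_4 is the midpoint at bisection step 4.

0.2422

p(-4.5) = -3 < 0, so the root lies in [-4.5, -4]
p(-4.25) = -0.375 < 0, so the root lies in [-4.25, -4]
p(-4.125) = 0.84375 > 0, so the root lies in [-4.25, -4.125]
p(-4.1875) = 0.2422 > 0, so the root lies in [-4.25, -4.1875]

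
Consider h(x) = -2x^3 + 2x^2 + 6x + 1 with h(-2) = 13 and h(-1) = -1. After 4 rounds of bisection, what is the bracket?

[-1.1875, -1.125]

m = -1.5, h(m) = 3.25 (+); new bracket [-1.5, -1]
m = -1.25, h(m) = 0.53125 (+); new bracket [-1.25, -1]
m = -1.125, h(m) = -0.371094 (−); new bracket [-1.25, -1.125]
m = -1.1875, h(m) = 0.0444 (+); new bracket [-1.1875, -1.125]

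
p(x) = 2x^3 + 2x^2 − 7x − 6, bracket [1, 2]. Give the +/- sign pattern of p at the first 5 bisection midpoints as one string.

midpoint 1.5: p = -5.25 < 0 → [1.5, 2]
midpoint 1.75: p = -1.40625 < 0 → [1.75, 2]
midpoint 1.875: p = 1.089844 > 0 → [1.75, 1.875]
midpoint 1.8125: p = -0.2085 < 0 → [1.8125, 1.875]
midpoint 1.84375: p = 0.4279 > 0 → [1.8125, 1.84375]

--+-+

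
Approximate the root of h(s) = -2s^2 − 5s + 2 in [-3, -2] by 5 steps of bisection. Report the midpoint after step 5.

midpoint -2.5: h = 2 > 0 → [-3, -2.5]
midpoint -2.75: h = 0.625 > 0 → [-3, -2.75]
midpoint -2.875: h = -0.15625 < 0 → [-2.875, -2.75]
midpoint -2.8125: h = 0.2422 > 0 → [-2.875, -2.8125]
midpoint -2.84375: h = 0.0449 > 0 → [-2.875, -2.84375]

-2.84375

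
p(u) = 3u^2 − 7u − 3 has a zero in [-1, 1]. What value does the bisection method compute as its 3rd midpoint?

-0.25

u = 0 gives p = -3, negative; keep [-1, 0]
u = -0.5 gives p = 1.25, positive; keep [-0.5, 0]
u = -0.25 gives p = -1.0625, negative; keep [-0.5, -0.25]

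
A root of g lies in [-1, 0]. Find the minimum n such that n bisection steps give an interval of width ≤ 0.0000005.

21

Width after n steps is 1/2^n. Need 2^n ≥ 1/0.0000005 = 2000000.
2^20 = 1048576 < 2000000 ≤ 2^21 = 2097152, so n = 21.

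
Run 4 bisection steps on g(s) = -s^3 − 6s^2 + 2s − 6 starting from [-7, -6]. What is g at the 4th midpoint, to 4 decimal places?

m = -6.5, g(m) = 2.125 (+); new bracket [-6.5, -6]
m = -6.25, g(m) = -8.734375 (−); new bracket [-6.5, -6.25]
m = -6.375, g(m) = -3.509766 (−); new bracket [-6.5, -6.375]
m = -6.4375, g(m) = -0.7444 (−); new bracket [-6.5, -6.4375]

-0.7444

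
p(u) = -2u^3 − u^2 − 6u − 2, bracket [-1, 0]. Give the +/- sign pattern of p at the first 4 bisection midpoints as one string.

+-+-

u = -0.5 gives p = 1, positive; keep [-0.5, 0]
u = -0.25 gives p = -0.53125, negative; keep [-0.5, -0.25]
u = -0.375 gives p = 0.214844, positive; keep [-0.375, -0.25]
u = -0.3125 gives p = -0.1616, negative; keep [-0.375, -0.3125]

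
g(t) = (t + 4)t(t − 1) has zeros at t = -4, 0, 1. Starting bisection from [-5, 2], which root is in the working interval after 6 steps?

-4

t = -1.5 gives g = 9.375, positive; keep [-5, -1.5]
t = -3.25 gives g = 10.359375, positive; keep [-5, -3.25]
t = -4.125 gives g = -2.642578, negative; keep [-4.125, -3.25]
t = -3.6875 gives g = 5.4016, positive; keep [-4.125, -3.6875]
t = -3.90625 gives g = 1.7967, positive; keep [-4.125, -3.90625]
t = -4.015625 gives g = -0.3147, negative; keep [-4.015625, -3.90625]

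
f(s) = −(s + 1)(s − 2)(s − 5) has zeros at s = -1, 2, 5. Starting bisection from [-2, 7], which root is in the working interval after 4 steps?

5

f(2.5) = 4.375 > 0, so the root lies in [2.5, 7]
f(4.75) = 3.953125 > 0, so the root lies in [4.75, 7]
f(5.875) = -23.310547 < 0, so the root lies in [4.75, 5.875]
f(5.3125) = -6.5344 < 0, so the root lies in [4.75, 5.3125]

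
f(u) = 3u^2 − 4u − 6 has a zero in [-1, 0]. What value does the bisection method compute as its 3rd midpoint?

-0.875

midpoint -0.5: f = -3.25 < 0 → [-1, -0.5]
midpoint -0.75: f = -1.3125 < 0 → [-1, -0.75]
midpoint -0.875: f = -0.203125 < 0 → [-1, -0.875]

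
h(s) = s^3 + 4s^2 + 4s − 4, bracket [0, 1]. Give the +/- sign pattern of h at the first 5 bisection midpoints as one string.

-++--

midpoint 0.5: h = -0.875 < 0 → [0.5, 1]
midpoint 0.75: h = 1.671875 > 0 → [0.5, 0.75]
midpoint 0.625: h = 0.306641 > 0 → [0.5, 0.625]
midpoint 0.5625: h = -0.3064 < 0 → [0.5625, 0.625]
midpoint 0.59375: h = -0.0055 < 0 → [0.59375, 0.625]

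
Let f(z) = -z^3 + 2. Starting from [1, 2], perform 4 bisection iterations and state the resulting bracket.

[1.25, 1.3125]

midpoint 1.5: f = -1.375 < 0 → [1, 1.5]
midpoint 1.25: f = 0.046875 > 0 → [1.25, 1.5]
midpoint 1.375: f = -0.599609 < 0 → [1.25, 1.375]
midpoint 1.3125: f = -0.261 < 0 → [1.25, 1.3125]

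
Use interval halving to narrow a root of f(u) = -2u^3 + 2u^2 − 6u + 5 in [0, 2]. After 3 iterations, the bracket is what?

[0.75, 1]

m = 1, f(m) = -1 (−); new bracket [0, 1]
m = 0.5, f(m) = 2.25 (+); new bracket [0.5, 1]
m = 0.75, f(m) = 0.78125 (+); new bracket [0.75, 1]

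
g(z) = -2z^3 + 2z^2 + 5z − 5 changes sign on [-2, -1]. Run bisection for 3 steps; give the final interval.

[-1.625, -1.5]

z = -1.5 gives g = -1.25, negative; keep [-2, -1.5]
z = -1.75 gives g = 3.09375, positive; keep [-1.75, -1.5]
z = -1.625 gives g = 0.738281, positive; keep [-1.625, -1.5]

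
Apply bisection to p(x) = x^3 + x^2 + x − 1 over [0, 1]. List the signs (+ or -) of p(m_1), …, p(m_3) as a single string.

-++

x = 0.5 gives p = -0.125, negative; keep [0.5, 1]
x = 0.75 gives p = 0.734375, positive; keep [0.5, 0.75]
x = 0.625 gives p = 0.259766, positive; keep [0.5, 0.625]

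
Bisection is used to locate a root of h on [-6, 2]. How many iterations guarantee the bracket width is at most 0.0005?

14

Width after n steps is 8/2^n. Need 2^n ≥ 8/0.0005 = 16000.
2^13 = 8192 < 16000 ≤ 2^14 = 16384, so n = 14.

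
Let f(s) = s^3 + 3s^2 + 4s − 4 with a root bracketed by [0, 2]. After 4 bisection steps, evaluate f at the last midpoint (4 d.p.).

m = 1, f(m) = 4 (+); new bracket [0, 1]
m = 0.5, f(m) = -1.125 (−); new bracket [0.5, 1]
m = 0.75, f(m) = 1.109375 (+); new bracket [0.5, 0.75]
m = 0.625, f(m) = -0.084 (−); new bracket [0.625, 0.75]

-0.0840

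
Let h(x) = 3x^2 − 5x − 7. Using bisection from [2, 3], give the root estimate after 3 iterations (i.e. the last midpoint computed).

m = 2.5, h(m) = -0.75 (−); new bracket [2.5, 3]
m = 2.75, h(m) = 1.9375 (+); new bracket [2.5, 2.75]
m = 2.625, h(m) = 0.546875 (+); new bracket [2.5, 2.625]

2.625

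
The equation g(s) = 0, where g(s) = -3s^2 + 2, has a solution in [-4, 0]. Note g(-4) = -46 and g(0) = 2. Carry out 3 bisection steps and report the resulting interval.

[-1, -0.5]

g(-2) = -10 < 0, so the root lies in [-2, 0]
g(-1) = -1 < 0, so the root lies in [-1, 0]
g(-0.5) = 1.25 > 0, so the root lies in [-1, -0.5]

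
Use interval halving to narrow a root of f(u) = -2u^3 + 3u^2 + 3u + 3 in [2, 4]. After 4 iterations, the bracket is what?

f(3) = -15 < 0, so the root lies in [2, 3]
f(2.5) = -2 < 0, so the root lies in [2, 2.5]
f(2.25) = 2.15625 > 0, so the root lies in [2.25, 2.5]
f(2.375) = 0.2539 > 0, so the root lies in [2.375, 2.5]

[2.375, 2.5]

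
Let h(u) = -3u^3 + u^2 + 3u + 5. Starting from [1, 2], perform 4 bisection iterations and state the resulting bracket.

m = 1.5, h(m) = 1.625 (+); new bracket [1.5, 2]
m = 1.75, h(m) = -2.765625 (−); new bracket [1.5, 1.75]
m = 1.625, h(m) = -0.357422 (−); new bracket [1.5, 1.625]
m = 1.5625, h(m) = 0.6848 (+); new bracket [1.5625, 1.625]

[1.5625, 1.625]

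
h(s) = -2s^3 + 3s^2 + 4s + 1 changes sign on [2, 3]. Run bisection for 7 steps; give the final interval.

[2.4140625, 2.421875]

h(2.5) = -1.5 < 0, so the root lies in [2, 2.5]
h(2.25) = 2.40625 > 0, so the root lies in [2.25, 2.5]
h(2.375) = 0.628906 > 0, so the root lies in [2.375, 2.5]
h(2.4375) = -0.3901 < 0, so the root lies in [2.375, 2.4375]
h(2.40625) = 0.1306 > 0, so the root lies in [2.40625, 2.4375]
h(2.421875) = -0.127 < 0, so the root lies in [2.40625, 2.421875]
h(2.4140625) = 0.0025 > 0, so the root lies in [2.4140625, 2.421875]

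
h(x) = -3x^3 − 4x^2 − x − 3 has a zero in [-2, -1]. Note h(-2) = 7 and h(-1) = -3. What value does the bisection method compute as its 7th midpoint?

-1.5390625

midpoint -1.5: h = -0.375 < 0 → [-2, -1.5]
midpoint -1.75: h = 2.578125 > 0 → [-1.75, -1.5]
midpoint -1.625: h = 0.935547 > 0 → [-1.625, -1.5]
midpoint -1.5625: h = 0.241 > 0 → [-1.5625, -1.5]
midpoint -1.53125: h = -0.0766 < 0 → [-1.5625, -1.53125]
midpoint -1.546875: h = 0.0798 > 0 → [-1.546875, -1.53125]
midpoint -1.5390625: h = 0.001 > 0 → [-1.5390625, -1.53125]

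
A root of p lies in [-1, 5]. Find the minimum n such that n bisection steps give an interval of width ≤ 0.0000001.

26

Width after n steps is 6/2^n. Need 2^n ≥ 6/0.0000001 = 60000000.
2^25 = 33554432 < 60000000 ≤ 2^26 = 67108864, so n = 26.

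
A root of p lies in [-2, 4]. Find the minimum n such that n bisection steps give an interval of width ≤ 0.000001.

Width after n steps is 6/2^n. Need 2^n ≥ 6/0.000001 = 6000000.
2^22 = 4194304 < 6000000 ≤ 2^23 = 8388608, so n = 23.

23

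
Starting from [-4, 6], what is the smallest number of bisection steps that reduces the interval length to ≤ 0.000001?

24

Width after n steps is 10/2^n. Need 2^n ≥ 10/0.000001 = 10000000.
2^23 = 8388608 < 10000000 ≤ 2^24 = 16777216, so n = 24.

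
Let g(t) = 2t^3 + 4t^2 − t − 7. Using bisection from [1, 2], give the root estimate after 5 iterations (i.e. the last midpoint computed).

midpoint 1.5: g = 7.25 > 0 → [1, 1.5]
midpoint 1.25: g = 1.90625 > 0 → [1, 1.25]
midpoint 1.125: g = -0.214844 < 0 → [1.125, 1.25]
midpoint 1.1875: g = 0.8022 > 0 → [1.125, 1.1875]
midpoint 1.15625: g = 0.283 > 0 → [1.125, 1.15625]

1.15625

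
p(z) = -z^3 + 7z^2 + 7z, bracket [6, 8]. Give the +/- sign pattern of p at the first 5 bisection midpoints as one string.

p(7) = 49 > 0, so the root lies in [7, 8]
p(7.5) = 24.375 > 0, so the root lies in [7.5, 8]
p(7.75) = 9.203125 > 0, so the root lies in [7.75, 8]
p(7.875) = 0.8613 > 0, so the root lies in [7.875, 8]
p(7.9375) = -3.5037 < 0, so the root lies in [7.875, 7.9375]

++++-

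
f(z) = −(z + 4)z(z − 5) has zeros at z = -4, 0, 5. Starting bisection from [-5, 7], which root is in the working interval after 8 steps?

f(1) = 20 > 0, so the root lies in [1, 7]
f(4) = 32 > 0, so the root lies in [4, 7]
f(5.5) = -26.125 < 0, so the root lies in [4, 5.5]
f(4.75) = 10.3906 > 0, so the root lies in [4.75, 5.5]
f(5.125) = -5.8457 < 0, so the root lies in [4.75, 5.125]
f(4.9375) = 2.7581 > 0, so the root lies in [4.9375, 5.125]
f(5.03125) = -1.42 < 0, so the root lies in [4.9375, 5.03125]
f(4.984375) = 0.6997 > 0, so the root lies in [4.984375, 5.03125]

5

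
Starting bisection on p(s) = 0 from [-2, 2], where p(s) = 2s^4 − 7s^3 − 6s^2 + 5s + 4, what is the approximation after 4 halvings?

midpoint 0: p = 4 > 0 → [0, 2]
midpoint 1: p = -2 < 0 → [0, 1]
midpoint 0.5: p = 4.25 > 0 → [0.5, 1]
midpoint 0.75: p = 2.0547 > 0 → [0.75, 1]

0.75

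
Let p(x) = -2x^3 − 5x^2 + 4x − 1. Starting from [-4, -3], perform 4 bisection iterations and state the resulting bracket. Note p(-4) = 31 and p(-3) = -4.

midpoint -3.5: p = 9.5 > 0 → [-3.5, -3]
midpoint -3.25: p = 1.84375 > 0 → [-3.25, -3]
midpoint -3.125: p = -1.292969 < 0 → [-3.25, -3.125]
midpoint -3.1875: p = 0.2202 > 0 → [-3.1875, -3.125]

[-3.1875, -3.125]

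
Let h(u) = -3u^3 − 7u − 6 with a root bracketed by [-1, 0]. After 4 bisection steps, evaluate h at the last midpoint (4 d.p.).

midpoint -0.5: h = -2.125 < 0 → [-1, -0.5]
midpoint -0.75: h = 0.515625 > 0 → [-0.75, -0.5]
midpoint -0.625: h = -0.892578 < 0 → [-0.75, -0.625]
midpoint -0.6875: h = -0.2126 < 0 → [-0.75, -0.6875]

-0.2126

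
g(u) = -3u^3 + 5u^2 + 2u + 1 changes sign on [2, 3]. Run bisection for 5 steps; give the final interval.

m = 2.5, g(m) = -9.625 (−); new bracket [2, 2.5]
m = 2.25, g(m) = -3.359375 (−); new bracket [2, 2.25]
m = 2.125, g(m) = -0.958984 (−); new bracket [2, 2.125]
m = 2.0625, g(m) = 0.0735 (+); new bracket [2.0625, 2.125]
m = 2.09375, g(m) = -0.4292 (−); new bracket [2.0625, 2.09375]

[2.0625, 2.09375]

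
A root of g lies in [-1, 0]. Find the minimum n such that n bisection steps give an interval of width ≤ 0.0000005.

Width after n steps is 1/2^n. Need 2^n ≥ 1/0.0000005 = 2000000.
2^20 = 1048576 < 2000000 ≤ 2^21 = 2097152, so n = 21.

21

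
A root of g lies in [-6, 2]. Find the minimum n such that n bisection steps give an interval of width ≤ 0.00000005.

Width after n steps is 8/2^n. Need 2^n ≥ 8/0.00000005 = 160000000.
2^27 = 134217728 < 160000000 ≤ 2^28 = 268435456, so n = 28.

28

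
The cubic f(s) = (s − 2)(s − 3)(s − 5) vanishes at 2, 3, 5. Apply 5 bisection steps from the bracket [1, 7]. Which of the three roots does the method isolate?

m = 4, f(m) = -2 (−); new bracket [4, 7]
m = 5.5, f(m) = 4.375 (+); new bracket [4, 5.5]
m = 4.75, f(m) = -1.203125 (−); new bracket [4.75, 5.5]
m = 5.125, f(m) = 0.8301 (+); new bracket [4.75, 5.125]
m = 4.9375, f(m) = -0.3557 (−); new bracket [4.9375, 5.125]

5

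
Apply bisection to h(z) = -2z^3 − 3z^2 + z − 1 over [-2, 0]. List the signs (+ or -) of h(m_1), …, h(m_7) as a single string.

----++-

m = -1, h(m) = -3 (−); new bracket [-2, -1]
m = -1.5, h(m) = -2.5 (−); new bracket [-2, -1.5]
m = -1.75, h(m) = -1.21875 (−); new bracket [-2, -1.75]
m = -1.875, h(m) = -0.2383 (−); new bracket [-2, -1.875]
m = -1.9375, h(m) = 0.3472 (+); new bracket [-1.9375, -1.875]
m = -1.90625, h(m) = 0.0462 (+); new bracket [-1.90625, -1.875]
m = -1.890625, h(m) = -0.0981 (−); new bracket [-1.90625, -1.890625]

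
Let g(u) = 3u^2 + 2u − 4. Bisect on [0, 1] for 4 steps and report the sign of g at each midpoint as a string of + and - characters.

--+-

midpoint 0.5: g = -2.25 < 0 → [0.5, 1]
midpoint 0.75: g = -0.8125 < 0 → [0.75, 1]
midpoint 0.875: g = 0.046875 > 0 → [0.75, 0.875]
midpoint 0.8125: g = -0.3945 < 0 → [0.8125, 0.875]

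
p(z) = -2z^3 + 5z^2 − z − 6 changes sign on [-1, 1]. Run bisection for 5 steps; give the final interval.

z = 0 gives p = -6, negative; keep [-1, 0]
z = -0.5 gives p = -4, negative; keep [-1, -0.5]
z = -0.75 gives p = -1.59375, negative; keep [-1, -0.75]
z = -0.875 gives p = 0.043, positive; keep [-0.875, -0.75]
z = -0.8125 gives p = -0.814, negative; keep [-0.875, -0.8125]

[-0.875, -0.8125]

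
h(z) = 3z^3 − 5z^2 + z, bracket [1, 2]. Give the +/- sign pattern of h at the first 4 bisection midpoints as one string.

+--+

midpoint 1.5: h = 0.375 > 0 → [1, 1.5]
midpoint 1.25: h = -0.703125 < 0 → [1.25, 1.5]
midpoint 1.375: h = -0.279297 < 0 → [1.375, 1.5]
midpoint 1.4375: h = 0.0168 > 0 → [1.375, 1.4375]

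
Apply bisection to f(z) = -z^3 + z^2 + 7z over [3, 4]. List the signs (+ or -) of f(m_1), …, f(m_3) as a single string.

--+

midpoint 3.5: f = -6.125 < 0 → [3, 3.5]
midpoint 3.25: f = -1.015625 < 0 → [3, 3.25]
midpoint 3.125: f = 1.123047 > 0 → [3.125, 3.25]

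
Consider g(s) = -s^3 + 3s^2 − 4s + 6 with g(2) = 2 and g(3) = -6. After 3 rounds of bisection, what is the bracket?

[2.375, 2.5]

s = 2.5 gives g = -0.875, negative; keep [2, 2.5]
s = 2.25 gives g = 0.796875, positive; keep [2.25, 2.5]
s = 2.375 gives g = 0.025391, positive; keep [2.375, 2.5]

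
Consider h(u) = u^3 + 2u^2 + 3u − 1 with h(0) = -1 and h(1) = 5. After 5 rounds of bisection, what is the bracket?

h(0.5) = 1.125 > 0, so the root lies in [0, 0.5]
h(0.25) = -0.109375 < 0, so the root lies in [0.25, 0.5]
h(0.375) = 0.458984 > 0, so the root lies in [0.25, 0.375]
h(0.3125) = 0.1633 > 0, so the root lies in [0.25, 0.3125]
h(0.28125) = 0.0242 > 0, so the root lies in [0.25, 0.28125]

[0.25, 0.28125]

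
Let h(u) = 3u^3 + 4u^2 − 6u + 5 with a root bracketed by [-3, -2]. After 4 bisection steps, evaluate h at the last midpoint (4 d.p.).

-0.0559

h(-2.5) = -1.875 < 0, so the root lies in [-2.5, -2]
h(-2.25) = 4.578125 > 0, so the root lies in [-2.5, -2.25]
h(-2.375) = 1.623047 > 0, so the root lies in [-2.5, -2.375]
h(-2.4375) = -0.0559 < 0, so the root lies in [-2.4375, -2.375]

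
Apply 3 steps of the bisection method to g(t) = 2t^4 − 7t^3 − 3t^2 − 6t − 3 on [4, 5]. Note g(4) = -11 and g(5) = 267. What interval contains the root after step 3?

[4, 4.125]

t = 4.5 gives g = 91.5, positive; keep [4, 4.5]
t = 4.25 gives g = 32.460938, positive; keep [4, 4.25]
t = 4.125 gives g = 8.939941, positive; keep [4, 4.125]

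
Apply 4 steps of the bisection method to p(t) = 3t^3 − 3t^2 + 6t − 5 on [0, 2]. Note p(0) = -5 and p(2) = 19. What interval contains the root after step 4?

m = 1, p(m) = 1 (+); new bracket [0, 1]
m = 0.5, p(m) = -2.375 (−); new bracket [0.5, 1]
m = 0.75, p(m) = -0.921875 (−); new bracket [0.75, 1]
m = 0.875, p(m) = -0.0371 (−); new bracket [0.875, 1]

[0.875, 1]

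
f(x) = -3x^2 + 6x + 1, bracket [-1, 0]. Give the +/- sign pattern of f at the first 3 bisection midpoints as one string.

midpoint -0.5: f = -2.75 < 0 → [-0.5, 0]
midpoint -0.25: f = -0.6875 < 0 → [-0.25, 0]
midpoint -0.125: f = 0.203125 > 0 → [-0.25, -0.125]

--+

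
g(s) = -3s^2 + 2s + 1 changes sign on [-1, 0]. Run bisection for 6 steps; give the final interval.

[-0.34375, -0.328125]

s = -0.5 gives g = -0.75, negative; keep [-0.5, 0]
s = -0.25 gives g = 0.3125, positive; keep [-0.5, -0.25]
s = -0.375 gives g = -0.171875, negative; keep [-0.375, -0.25]
s = -0.3125 gives g = 0.082, positive; keep [-0.375, -0.3125]
s = -0.34375 gives g = -0.042, negative; keep [-0.34375, -0.3125]
s = -0.328125 gives g = 0.0208, positive; keep [-0.34375, -0.328125]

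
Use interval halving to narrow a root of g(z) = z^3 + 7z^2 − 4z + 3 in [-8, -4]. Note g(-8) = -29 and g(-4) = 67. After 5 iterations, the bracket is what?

[-7.625, -7.5]

g(-6) = 63 > 0, so the root lies in [-8, -6]
g(-7) = 31 > 0, so the root lies in [-8, -7]
g(-7.5) = 4.875 > 0, so the root lies in [-8, -7.5]
g(-7.75) = -11.0469 < 0, so the root lies in [-7.75, -7.5]
g(-7.625) = -2.8379 < 0, so the root lies in [-7.625, -7.5]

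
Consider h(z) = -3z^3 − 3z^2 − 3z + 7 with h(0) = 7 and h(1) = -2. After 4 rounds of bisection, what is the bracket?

[0.875, 0.9375]

midpoint 0.5: h = 4.375 > 0 → [0.5, 1]
midpoint 0.75: h = 1.796875 > 0 → [0.75, 1]
midpoint 0.875: h = 0.068359 > 0 → [0.875, 1]
midpoint 0.9375: h = -0.9211 < 0 → [0.875, 0.9375]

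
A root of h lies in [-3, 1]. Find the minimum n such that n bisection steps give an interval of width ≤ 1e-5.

Width after n steps is 4/2^n. Need 2^n ≥ 4/1e-5 = 400000.
2^18 = 262144 < 400000 ≤ 2^19 = 524288, so n = 19.

19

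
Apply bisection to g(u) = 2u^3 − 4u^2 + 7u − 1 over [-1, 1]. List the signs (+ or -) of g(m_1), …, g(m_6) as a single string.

g(0) = -1 < 0, so the root lies in [0, 1]
g(0.5) = 1.75 > 0, so the root lies in [0, 0.5]
g(0.25) = 0.53125 > 0, so the root lies in [0, 0.25]
g(0.125) = -0.1836 < 0, so the root lies in [0.125, 0.25]
g(0.1875) = 0.1851 > 0, so the root lies in [0.125, 0.1875]
g(0.15625) = 0.0037 > 0, so the root lies in [0.125, 0.15625]

-++-++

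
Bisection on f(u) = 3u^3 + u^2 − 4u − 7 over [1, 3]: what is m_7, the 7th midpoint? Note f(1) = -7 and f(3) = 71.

1.546875

m = 2, f(m) = 13 (+); new bracket [1, 2]
m = 1.5, f(m) = -0.625 (−); new bracket [1.5, 2]
m = 1.75, f(m) = 5.140625 (+); new bracket [1.5, 1.75]
m = 1.625, f(m) = 2.0137 (+); new bracket [1.5, 1.625]
m = 1.5625, f(m) = 0.6355 (+); new bracket [1.5, 1.5625]
m = 1.53125, f(m) = -0.0092 (−); new bracket [1.53125, 1.5625]
m = 1.546875, f(m) = 0.3095 (+); new bracket [1.53125, 1.546875]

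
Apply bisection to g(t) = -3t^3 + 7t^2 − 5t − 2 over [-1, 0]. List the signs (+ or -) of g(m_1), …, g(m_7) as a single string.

+-+++--

g(-0.5) = 2.625 > 0, so the root lies in [-0.5, 0]
g(-0.25) = -0.265625 < 0, so the root lies in [-0.5, -0.25]
g(-0.375) = 1.017578 > 0, so the root lies in [-0.375, -0.25]
g(-0.3125) = 0.3376 > 0, so the root lies in [-0.3125, -0.25]
g(-0.28125) = 0.0267 > 0, so the root lies in [-0.28125, -0.25]
g(-0.265625) = -0.1218 < 0, so the root lies in [-0.28125, -0.265625]
g(-0.2734375) = -0.0481 < 0, so the root lies in [-0.28125, -0.2734375]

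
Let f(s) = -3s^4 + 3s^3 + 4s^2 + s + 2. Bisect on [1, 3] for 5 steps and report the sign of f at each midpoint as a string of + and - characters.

s = 2 gives f = -4, negative; keep [1, 2]
s = 1.5 gives f = 7.4375, positive; keep [1.5, 2]
s = 1.75 gives f = 3.941406, positive; keep [1.75, 2]
s = 1.875 gives f = 0.634, positive; keep [1.875, 2]
s = 1.9375 gives f = -1.5027, negative; keep [1.875, 1.9375]

-+++-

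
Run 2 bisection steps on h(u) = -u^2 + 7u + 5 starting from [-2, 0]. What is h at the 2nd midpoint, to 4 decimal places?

m = -1, h(m) = -3 (−); new bracket [-1, 0]
m = -0.5, h(m) = 1.25 (+); new bracket [-1, -0.5]

1.2500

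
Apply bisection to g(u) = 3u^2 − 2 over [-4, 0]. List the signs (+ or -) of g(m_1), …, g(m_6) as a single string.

u = -2 gives g = 10, positive; keep [-2, 0]
u = -1 gives g = 1, positive; keep [-1, 0]
u = -0.5 gives g = -1.25, negative; keep [-1, -0.5]
u = -0.75 gives g = -0.3125, negative; keep [-1, -0.75]
u = -0.875 gives g = 0.2969, positive; keep [-0.875, -0.75]
u = -0.8125 gives g = -0.0195, negative; keep [-0.875, -0.8125]

++--+-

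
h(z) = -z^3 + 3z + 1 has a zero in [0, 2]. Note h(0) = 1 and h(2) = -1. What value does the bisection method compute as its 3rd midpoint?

h(1) = 3 > 0, so the root lies in [1, 2]
h(1.5) = 2.125 > 0, so the root lies in [1.5, 2]
h(1.75) = 0.890625 > 0, so the root lies in [1.75, 2]

1.75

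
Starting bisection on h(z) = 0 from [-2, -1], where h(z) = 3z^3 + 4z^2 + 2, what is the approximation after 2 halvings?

m = -1.5, h(m) = 0.875 (+); new bracket [-2, -1.5]
m = -1.75, h(m) = -1.828125 (−); new bracket [-1.75, -1.5]

-1.75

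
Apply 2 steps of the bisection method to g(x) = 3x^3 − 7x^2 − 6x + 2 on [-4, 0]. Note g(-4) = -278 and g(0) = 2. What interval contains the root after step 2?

midpoint -2: g = -38 < 0 → [-2, 0]
midpoint -1: g = -2 < 0 → [-1, 0]

[-1, 0]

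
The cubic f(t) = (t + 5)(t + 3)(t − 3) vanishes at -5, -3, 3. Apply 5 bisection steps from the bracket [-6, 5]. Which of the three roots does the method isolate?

m = -0.5, f(m) = -39.375 (−); new bracket [-0.5, 5]
m = 2.25, f(m) = -28.546875 (−); new bracket [2.25, 5]
m = 3.625, f(m) = 35.712891 (+); new bracket [2.25, 3.625]
m = 2.9375, f(m) = -2.9456 (−); new bracket [2.9375, 3.625]
m = 3.28125, f(m) = 14.6297 (+); new bracket [2.9375, 3.28125]

3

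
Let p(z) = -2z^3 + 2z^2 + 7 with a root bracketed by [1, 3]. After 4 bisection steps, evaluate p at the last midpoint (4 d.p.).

0.8477

m = 2, p(m) = -1 (−); new bracket [1, 2]
m = 1.5, p(m) = 4.75 (+); new bracket [1.5, 2]
m = 1.75, p(m) = 2.40625 (+); new bracket [1.75, 2]
m = 1.875, p(m) = 0.8477 (+); new bracket [1.875, 2]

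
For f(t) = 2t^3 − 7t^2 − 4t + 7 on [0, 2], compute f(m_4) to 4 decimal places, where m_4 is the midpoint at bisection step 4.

-0.5195

midpoint 1: f = -2 < 0 → [0, 1]
midpoint 0.5: f = 3.5 > 0 → [0.5, 1]
midpoint 0.75: f = 0.90625 > 0 → [0.75, 1]
midpoint 0.875: f = -0.5195 < 0 → [0.75, 0.875]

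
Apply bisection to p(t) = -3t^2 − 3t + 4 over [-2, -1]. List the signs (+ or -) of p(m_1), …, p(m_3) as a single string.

midpoint -1.5: p = 1.75 > 0 → [-2, -1.5]
midpoint -1.75: p = 0.0625 > 0 → [-2, -1.75]
midpoint -1.875: p = -0.921875 < 0 → [-1.875, -1.75]

++-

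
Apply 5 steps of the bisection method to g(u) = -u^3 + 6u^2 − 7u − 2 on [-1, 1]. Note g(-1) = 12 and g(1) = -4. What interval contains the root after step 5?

midpoint 0: g = -2 < 0 → [-1, 0]
midpoint -0.5: g = 3.125 > 0 → [-0.5, 0]
midpoint -0.25: g = 0.140625 > 0 → [-0.25, 0]
midpoint -0.125: g = -1.0293 < 0 → [-0.25, -0.125]
midpoint -0.1875: g = -0.47 < 0 → [-0.25, -0.1875]

[-0.25, -0.1875]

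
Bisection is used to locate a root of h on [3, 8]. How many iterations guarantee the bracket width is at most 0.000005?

20

Width after n steps is 5/2^n. Need 2^n ≥ 5/0.000005 = 1000000.
2^19 = 524288 < 1000000 ≤ 2^20 = 1048576, so n = 20.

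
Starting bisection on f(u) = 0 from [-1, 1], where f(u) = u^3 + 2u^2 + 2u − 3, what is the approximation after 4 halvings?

0.625

u = 0 gives f = -3, negative; keep [0, 1]
u = 0.5 gives f = -1.375, negative; keep [0.5, 1]
u = 0.75 gives f = 0.046875, positive; keep [0.5, 0.75]
u = 0.625 gives f = -0.7246, negative; keep [0.625, 0.75]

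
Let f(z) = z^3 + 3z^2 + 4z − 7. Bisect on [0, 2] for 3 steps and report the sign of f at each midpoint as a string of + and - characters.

+--

midpoint 1: f = 1 > 0 → [0, 1]
midpoint 0.5: f = -4.125 < 0 → [0.5, 1]
midpoint 0.75: f = -1.890625 < 0 → [0.75, 1]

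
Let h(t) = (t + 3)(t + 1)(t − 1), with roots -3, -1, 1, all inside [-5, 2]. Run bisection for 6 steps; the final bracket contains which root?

-3

m = -1.5, h(m) = 1.875 (+); new bracket [-5, -1.5]
m = -3.25, h(m) = -2.390625 (−); new bracket [-3.25, -1.5]
m = -2.375, h(m) = 2.900391 (+); new bracket [-3.25, -2.375]
m = -2.8125, h(m) = 1.2957 (+); new bracket [-3.25, -2.8125]
m = -3.03125, h(m) = -0.2559 (−); new bracket [-3.03125, -2.8125]
m = -2.921875, h(m) = 0.5889 (+); new bracket [-3.03125, -2.921875]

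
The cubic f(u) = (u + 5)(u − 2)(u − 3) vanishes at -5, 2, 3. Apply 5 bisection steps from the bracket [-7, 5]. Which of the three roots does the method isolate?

midpoint -1: f = 48 > 0 → [-7, -1]
midpoint -4: f = 42 > 0 → [-7, -4]
midpoint -5.5: f = -31.875 < 0 → [-5.5, -4]
midpoint -4.75: f = 13.0781 > 0 → [-5.5, -4.75]
midpoint -5.125: f = -7.2363 < 0 → [-5.125, -4.75]

-5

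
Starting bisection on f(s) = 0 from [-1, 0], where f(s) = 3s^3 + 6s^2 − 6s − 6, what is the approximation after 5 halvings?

midpoint -0.5: f = -1.875 < 0 → [-1, -0.5]
midpoint -0.75: f = 0.609375 > 0 → [-0.75, -0.5]
midpoint -0.625: f = -0.638672 < 0 → [-0.75, -0.625]
midpoint -0.6875: f = -0.0139 < 0 → [-0.75, -0.6875]
midpoint -0.71875: f = 0.2982 > 0 → [-0.71875, -0.6875]

-0.71875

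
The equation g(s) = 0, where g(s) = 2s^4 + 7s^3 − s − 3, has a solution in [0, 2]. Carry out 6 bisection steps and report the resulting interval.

[0.75, 0.78125]

m = 1, g(m) = 5 (+); new bracket [0, 1]
m = 0.5, g(m) = -2.5 (−); new bracket [0.5, 1]
m = 0.75, g(m) = -0.164062 (−); new bracket [0.75, 1]
m = 0.875, g(m) = 1.9868 (+); new bracket [0.75, 0.875]
m = 0.8125, g(m) = 0.8138 (+); new bracket [0.75, 0.8125]
m = 0.78125, g(m) = 0.3017 (+); new bracket [0.75, 0.78125]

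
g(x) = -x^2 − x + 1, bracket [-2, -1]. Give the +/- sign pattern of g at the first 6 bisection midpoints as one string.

g(-1.5) = 0.25 > 0, so the root lies in [-2, -1.5]
g(-1.75) = -0.3125 < 0, so the root lies in [-1.75, -1.5]
g(-1.625) = -0.015625 < 0, so the root lies in [-1.625, -1.5]
g(-1.5625) = 0.1211 > 0, so the root lies in [-1.625, -1.5625]
g(-1.59375) = 0.0537 > 0, so the root lies in [-1.625, -1.59375]
g(-1.609375) = 0.0193 > 0, so the root lies in [-1.625, -1.609375]

+--+++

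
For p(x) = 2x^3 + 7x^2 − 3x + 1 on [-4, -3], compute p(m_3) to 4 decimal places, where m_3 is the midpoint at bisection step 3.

1.3633

m = -3.5, p(m) = 11.5 (+); new bracket [-4, -3.5]
m = -3.75, p(m) = 5.21875 (+); new bracket [-4, -3.75]
m = -3.875, p(m) = 1.363281 (+); new bracket [-4, -3.875]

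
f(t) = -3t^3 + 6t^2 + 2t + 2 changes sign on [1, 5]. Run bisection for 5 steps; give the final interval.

[2.375, 2.5]

midpoint 3: f = -19 < 0 → [1, 3]
midpoint 2: f = 6 > 0 → [2, 3]
midpoint 2.5: f = -2.375 < 0 → [2, 2.5]
midpoint 2.25: f = 2.7031 > 0 → [2.25, 2.5]
midpoint 2.375: f = 0.4043 > 0 → [2.375, 2.5]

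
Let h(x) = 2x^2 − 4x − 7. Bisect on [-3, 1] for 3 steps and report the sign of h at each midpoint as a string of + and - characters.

-++

x = -1 gives h = -1, negative; keep [-3, -1]
x = -2 gives h = 9, positive; keep [-2, -1]
x = -1.5 gives h = 3.5, positive; keep [-1.5, -1]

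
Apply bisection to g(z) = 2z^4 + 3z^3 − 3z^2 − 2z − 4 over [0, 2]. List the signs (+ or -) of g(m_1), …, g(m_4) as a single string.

-+-+

midpoint 1: g = -4 < 0 → [1, 2]
midpoint 1.5: g = 6.5 > 0 → [1, 1.5]
midpoint 1.25: g = -0.445312 < 0 → [1.25, 1.5]
midpoint 1.375: g = 2.5259 > 0 → [1.25, 1.375]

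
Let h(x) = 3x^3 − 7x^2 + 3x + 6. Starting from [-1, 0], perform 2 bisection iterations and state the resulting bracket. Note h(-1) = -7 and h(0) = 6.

h(-0.5) = 2.375 > 0, so the root lies in [-1, -0.5]
h(-0.75) = -1.453125 < 0, so the root lies in [-0.75, -0.5]

[-0.75, -0.5]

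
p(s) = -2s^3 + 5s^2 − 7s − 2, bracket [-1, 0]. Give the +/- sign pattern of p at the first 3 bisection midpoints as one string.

++-

s = -0.5 gives p = 3, positive; keep [-0.5, 0]
s = -0.25 gives p = 0.09375, positive; keep [-0.25, 0]
s = -0.125 gives p = -1.042969, negative; keep [-0.25, -0.125]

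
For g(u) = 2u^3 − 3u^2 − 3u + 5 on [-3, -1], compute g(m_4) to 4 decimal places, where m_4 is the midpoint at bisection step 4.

-1.7461

g(-2) = -17 < 0, so the root lies in [-2, -1]
g(-1.5) = -4 < 0, so the root lies in [-1.5, -1]
g(-1.25) = 0.15625 > 0, so the root lies in [-1.5, -1.25]
g(-1.375) = -1.7461 < 0, so the root lies in [-1.375, -1.25]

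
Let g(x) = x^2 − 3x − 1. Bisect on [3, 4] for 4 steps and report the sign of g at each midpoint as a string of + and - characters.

g(3.5) = 0.75 > 0, so the root lies in [3, 3.5]
g(3.25) = -0.1875 < 0, so the root lies in [3.25, 3.5]
g(3.375) = 0.265625 > 0, so the root lies in [3.25, 3.375]
g(3.3125) = 0.0352 > 0, so the root lies in [3.25, 3.3125]

+-++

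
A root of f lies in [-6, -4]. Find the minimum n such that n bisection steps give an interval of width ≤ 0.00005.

Width after n steps is 2/2^n. Need 2^n ≥ 2/0.00005 = 40000.
2^15 = 32768 < 40000 ≤ 2^16 = 65536, so n = 16.

16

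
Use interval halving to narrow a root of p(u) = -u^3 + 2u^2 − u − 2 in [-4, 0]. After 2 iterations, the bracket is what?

midpoint -2: p = 16 > 0 → [-2, 0]
midpoint -1: p = 2 > 0 → [-1, 0]

[-1, 0]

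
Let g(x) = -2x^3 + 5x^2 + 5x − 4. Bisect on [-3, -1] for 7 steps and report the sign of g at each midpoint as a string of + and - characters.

g(-2) = 22 > 0, so the root lies in [-2, -1]
g(-1.5) = 6.5 > 0, so the root lies in [-1.5, -1]
g(-1.25) = 1.46875 > 0, so the root lies in [-1.25, -1]
g(-1.125) = -0.4492 < 0, so the root lies in [-1.25, -1.125]
g(-1.1875) = 0.4624 > 0, so the root lies in [-1.1875, -1.125]
g(-1.15625) = -0.0051 < 0, so the root lies in [-1.1875, -1.15625]
g(-1.171875) = 0.2257 > 0, so the root lies in [-1.171875, -1.15625]

+++-+-+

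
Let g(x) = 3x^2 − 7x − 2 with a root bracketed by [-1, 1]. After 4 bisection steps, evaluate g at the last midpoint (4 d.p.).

m = 0, g(m) = -2 (−); new bracket [-1, 0]
m = -0.5, g(m) = 2.25 (+); new bracket [-0.5, 0]
m = -0.25, g(m) = -0.0625 (−); new bracket [-0.5, -0.25]
m = -0.375, g(m) = 1.0469 (+); new bracket [-0.375, -0.25]

1.0469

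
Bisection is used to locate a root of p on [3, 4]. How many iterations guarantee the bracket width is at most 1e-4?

14

Width after n steps is 1/2^n. Need 2^n ≥ 1/1e-4 = 10000.
2^13 = 8192 < 10000 ≤ 2^14 = 16384, so n = 14.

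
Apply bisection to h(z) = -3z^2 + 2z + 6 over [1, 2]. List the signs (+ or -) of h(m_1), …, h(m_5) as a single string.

++--+

midpoint 1.5: h = 2.25 > 0 → [1.5, 2]
midpoint 1.75: h = 0.3125 > 0 → [1.75, 2]
midpoint 1.875: h = -0.796875 < 0 → [1.75, 1.875]
midpoint 1.8125: h = -0.2305 < 0 → [1.75, 1.8125]
midpoint 1.78125: h = 0.0439 > 0 → [1.78125, 1.8125]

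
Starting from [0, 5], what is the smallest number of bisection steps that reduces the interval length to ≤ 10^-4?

Width after n steps is 5/2^n. Need 2^n ≥ 5/10^-4 = 50000.
2^15 = 32768 < 50000 ≤ 2^16 = 65536, so n = 16.

16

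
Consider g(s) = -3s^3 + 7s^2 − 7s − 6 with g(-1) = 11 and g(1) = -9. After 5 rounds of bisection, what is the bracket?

[-0.5625, -0.5]

m = 0, g(m) = -6 (−); new bracket [-1, 0]
m = -0.5, g(m) = -0.375 (−); new bracket [-1, -0.5]
m = -0.75, g(m) = 4.453125 (+); new bracket [-0.75, -0.5]
m = -0.625, g(m) = 1.8418 (+); new bracket [-0.625, -0.5]
m = -0.5625, g(m) = 0.6863 (+); new bracket [-0.5625, -0.5]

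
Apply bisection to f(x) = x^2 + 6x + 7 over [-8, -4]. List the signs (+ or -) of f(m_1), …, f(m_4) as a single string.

midpoint -6: f = 7 > 0 → [-6, -4]
midpoint -5: f = 2 > 0 → [-5, -4]
midpoint -4.5: f = 0.25 > 0 → [-4.5, -4]
midpoint -4.25: f = -0.4375 < 0 → [-4.5, -4.25]

+++-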